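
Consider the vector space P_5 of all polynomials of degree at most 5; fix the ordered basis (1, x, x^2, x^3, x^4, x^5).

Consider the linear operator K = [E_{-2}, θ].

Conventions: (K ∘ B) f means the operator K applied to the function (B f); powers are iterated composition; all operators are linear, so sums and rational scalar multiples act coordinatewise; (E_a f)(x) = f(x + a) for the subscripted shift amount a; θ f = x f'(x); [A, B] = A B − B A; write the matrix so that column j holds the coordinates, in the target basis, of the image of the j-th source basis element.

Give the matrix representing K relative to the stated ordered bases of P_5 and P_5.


the matrix is [[0, -2, 8, -24, 64, -160]; [0, 0, -4, 24, -96, 320]; [0, 0, 0, -6, 48, -240]; [0, 0, 0, 0, -8, 80]; [0, 0, 0, 0, 0, -10]; [0, 0, 0, 0, 0, 0]] (rows listed top to bottom)

image of 1: 0
image of x: -2
image of x^2: -4x + 8
image of x^3: -6x^2 + 24x - 24
image of x^4: -8x^3 + 48x^2 - 96x + 64
image of x^5: -10x^4 + 80x^3 - 240x^2 + 320x - 160
each image's coordinates form column j of the matrix


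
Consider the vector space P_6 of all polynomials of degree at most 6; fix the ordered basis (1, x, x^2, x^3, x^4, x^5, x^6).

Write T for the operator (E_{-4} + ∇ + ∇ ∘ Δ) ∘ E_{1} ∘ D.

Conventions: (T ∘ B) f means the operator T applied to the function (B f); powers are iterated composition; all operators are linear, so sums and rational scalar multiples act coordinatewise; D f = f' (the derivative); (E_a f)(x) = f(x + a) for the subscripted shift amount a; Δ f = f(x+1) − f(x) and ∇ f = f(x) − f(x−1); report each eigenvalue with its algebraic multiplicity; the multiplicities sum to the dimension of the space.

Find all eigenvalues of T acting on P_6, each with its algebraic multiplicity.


image of 1: 0
image of x: 1
image of x^2: 2x - 4
image of x^3: 3x^2 - 12x + 36
image of x^4: 4x^3 - 24x^2 + 144x - 80
image of x^5: 5x^4 - 40x^3 + 360x^2 - 400x + 480
image of x^6: 6x^5 - 60x^4 + 720x^3 - 1200x^2 + 2880x - 1272
the matrix is upper triangular; its diagonal is (0, 0, 0, 0, 0, 0, 0)
for a triangular matrix the eigenvalues are the diagonal entries, with algebraic multiplicity their repetition count

λ = 0 (multiplicity 7)


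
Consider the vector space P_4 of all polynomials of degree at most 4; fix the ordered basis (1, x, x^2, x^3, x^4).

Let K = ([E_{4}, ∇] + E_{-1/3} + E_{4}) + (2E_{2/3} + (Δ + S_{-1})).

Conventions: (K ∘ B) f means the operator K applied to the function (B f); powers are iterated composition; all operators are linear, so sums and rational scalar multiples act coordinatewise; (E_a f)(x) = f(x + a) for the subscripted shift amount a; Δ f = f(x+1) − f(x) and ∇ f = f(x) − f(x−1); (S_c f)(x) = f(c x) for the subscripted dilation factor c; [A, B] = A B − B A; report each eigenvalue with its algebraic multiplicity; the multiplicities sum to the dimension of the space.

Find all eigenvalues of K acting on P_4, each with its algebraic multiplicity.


λ = 3 (multiplicity 2), λ = 5 (multiplicity 3)

image of 1: 5
image of x: 3x + 6
image of x^2: 5x^2 + 12x + 18
image of x^3: 3x^3 + 18x^2 + 54x + 590/9
image of x^4: 5x^4 + 24x^3 + 108x^2 + (2360/9)x + 6950/27
the matrix is upper triangular; its diagonal is (5, 3, 5, 3, 5)
for a triangular matrix the eigenvalues are the diagonal entries, with algebraic multiplicity their repetition count


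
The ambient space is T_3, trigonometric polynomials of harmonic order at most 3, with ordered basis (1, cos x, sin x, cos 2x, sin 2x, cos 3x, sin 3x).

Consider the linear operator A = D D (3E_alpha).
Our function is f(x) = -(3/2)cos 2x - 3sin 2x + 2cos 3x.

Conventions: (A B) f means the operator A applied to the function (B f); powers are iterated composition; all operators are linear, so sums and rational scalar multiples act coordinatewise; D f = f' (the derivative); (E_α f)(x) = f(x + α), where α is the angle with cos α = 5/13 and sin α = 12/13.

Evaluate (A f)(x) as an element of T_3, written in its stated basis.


g(x) = (2178/169)cos 2x - (6444/169)sin 2x + (109890/2197)cos 3x - (44712/2197)sin 3x

E_alpha f = -(363/338)cos 2x + (537/169)sin 2x - (4070/2197)cos 3x + (1656/2197)sin 3x
(3E_alpha) f = -(1089/338)cos 2x + (1611/169)sin 2x - (12210/2197)cos 3x + (4968/2197)sin 3x
D (3E_alpha) f = (3222/169)cos 2x + (1089/169)sin 2x + (14904/2197)cos 3x + (36630/2197)sin 3x
D D (3E_alpha) f = (2178/169)cos 2x - (6444/169)sin 2x + (109890/2197)cos 3x - (44712/2197)sin 3x


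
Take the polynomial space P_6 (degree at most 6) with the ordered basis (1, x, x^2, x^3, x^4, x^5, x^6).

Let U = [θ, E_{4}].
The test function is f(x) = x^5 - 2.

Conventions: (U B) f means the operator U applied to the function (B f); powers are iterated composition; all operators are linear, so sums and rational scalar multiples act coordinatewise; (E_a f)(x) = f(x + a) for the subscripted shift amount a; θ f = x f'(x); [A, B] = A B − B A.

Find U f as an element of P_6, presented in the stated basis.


the image equals g(x) = -20x^4 - 320x^3 - 1920x^2 - 5120x - 5120

E_{4} f = x^5 + 20x^4 + 160x^3 + 640x^2 + 1280x + 1022
θ E_{4} f = 5x^5 + 80x^4 + 480x^3 + 1280x^2 + 1280x
θ f = 5x^5
E_{4} θ f = 5x^5 + 100x^4 + 800x^3 + 3200x^2 + 6400x + 5120
[θ, E_{4}] f = -20x^4 - 320x^3 - 1920x^2 - 5120x - 5120


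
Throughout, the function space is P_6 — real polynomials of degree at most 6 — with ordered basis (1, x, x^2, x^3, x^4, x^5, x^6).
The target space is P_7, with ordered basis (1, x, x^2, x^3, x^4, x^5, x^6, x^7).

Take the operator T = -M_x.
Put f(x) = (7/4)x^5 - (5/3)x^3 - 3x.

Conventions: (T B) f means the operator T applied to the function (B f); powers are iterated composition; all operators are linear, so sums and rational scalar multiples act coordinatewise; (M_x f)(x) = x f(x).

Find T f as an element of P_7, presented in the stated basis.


g(x) = -(7/4)x^6 + (5/3)x^4 + 3x^2

M_x f = (7/4)x^6 - (5/3)x^4 - 3x^2
(-M_x) f = -(7/4)x^6 + (5/3)x^4 + 3x^2


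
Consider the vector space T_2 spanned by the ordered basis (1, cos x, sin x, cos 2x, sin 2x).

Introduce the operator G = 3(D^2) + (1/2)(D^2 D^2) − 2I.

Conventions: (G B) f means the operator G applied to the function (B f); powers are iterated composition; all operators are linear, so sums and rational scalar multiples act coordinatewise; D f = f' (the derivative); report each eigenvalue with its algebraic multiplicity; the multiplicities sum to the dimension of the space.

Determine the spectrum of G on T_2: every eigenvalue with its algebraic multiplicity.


image of 1: -2
image of cos x: -(9/2)cos x
image of sin x: -(9/2)sin x
image of cos 2x: -6cos 2x
image of sin 2x: -6sin 2x
the matrix is diagonal; its diagonal is (-2, -9/2, -9/2, -6, -6)
for a triangular matrix the eigenvalues are the diagonal entries, with algebraic multiplicity their repetition count

λ = -6 (multiplicity 2), λ = -9/2 (multiplicity 2), λ = -2 (multiplicity 1)


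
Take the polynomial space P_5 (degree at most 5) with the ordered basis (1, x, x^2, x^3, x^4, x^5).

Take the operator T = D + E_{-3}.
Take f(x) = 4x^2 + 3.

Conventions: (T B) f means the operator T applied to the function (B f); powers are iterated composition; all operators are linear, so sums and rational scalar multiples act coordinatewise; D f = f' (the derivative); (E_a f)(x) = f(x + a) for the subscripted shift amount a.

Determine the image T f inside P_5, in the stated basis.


D f = 8x
E_{-3} f = 4x^2 - 24x + 39
(D + E_{-3}) f = 4x^2 - 16x + 39

g(x) = 4x^2 - 16x + 39


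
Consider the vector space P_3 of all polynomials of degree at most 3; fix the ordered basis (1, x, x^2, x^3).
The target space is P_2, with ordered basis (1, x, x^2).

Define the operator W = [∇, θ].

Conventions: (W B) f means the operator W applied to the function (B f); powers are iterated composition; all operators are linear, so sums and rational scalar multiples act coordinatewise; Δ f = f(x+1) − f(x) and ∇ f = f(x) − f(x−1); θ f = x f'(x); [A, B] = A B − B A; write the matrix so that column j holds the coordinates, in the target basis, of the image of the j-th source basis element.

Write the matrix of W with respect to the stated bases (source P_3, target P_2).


the matrix is [[0, 1, -2, 3]; [0, 0, 2, -6]; [0, 0, 0, 3]] (rows listed top to bottom)

image of 1: 0
image of x: 1
image of x^2: 2x - 2
image of x^3: 3x^2 - 6x + 3
each image's coordinates form column j of the matrix


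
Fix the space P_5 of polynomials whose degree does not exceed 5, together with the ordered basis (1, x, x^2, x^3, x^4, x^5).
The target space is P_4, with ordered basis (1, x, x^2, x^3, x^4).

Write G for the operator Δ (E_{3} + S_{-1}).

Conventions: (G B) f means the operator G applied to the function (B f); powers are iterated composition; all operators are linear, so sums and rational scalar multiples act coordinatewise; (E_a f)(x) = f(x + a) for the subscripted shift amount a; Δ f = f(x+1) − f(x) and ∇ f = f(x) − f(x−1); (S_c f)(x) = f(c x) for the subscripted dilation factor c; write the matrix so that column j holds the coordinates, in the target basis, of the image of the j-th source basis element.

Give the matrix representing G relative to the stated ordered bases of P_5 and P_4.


the matrix is [[0, 0, 8, 36, 176, 780]; [0, 0, 4, 18, 152, 870]; [0, 0, 0, 0, 48, 360]; [0, 0, 0, 0, 8, 60]; [0, 0, 0, 0, 0, 0]] (rows listed top to bottom)

image of 1: 0
image of x: 0
image of x^2: 4x + 8
image of x^3: 18x + 36
image of x^4: 8x^3 + 48x^2 + 152x + 176
image of x^5: 60x^3 + 360x^2 + 870x + 780
each image's coordinates form column j of the matrix


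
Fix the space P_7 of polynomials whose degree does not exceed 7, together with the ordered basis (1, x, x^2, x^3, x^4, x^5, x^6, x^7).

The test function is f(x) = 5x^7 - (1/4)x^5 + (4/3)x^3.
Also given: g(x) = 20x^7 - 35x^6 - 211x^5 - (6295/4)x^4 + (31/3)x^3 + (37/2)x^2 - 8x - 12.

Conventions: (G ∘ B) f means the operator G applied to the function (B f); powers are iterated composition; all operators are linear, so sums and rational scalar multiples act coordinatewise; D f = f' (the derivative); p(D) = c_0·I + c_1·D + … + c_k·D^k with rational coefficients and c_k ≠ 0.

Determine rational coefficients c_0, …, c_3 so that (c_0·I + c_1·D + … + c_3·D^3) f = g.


D^0 f = 5x^7 - (1/4)x^5 + (4/3)x^3
D^1 f = 35x^6 - (5/4)x^4 + 4x^2
D^2 f = 210x^5 - 5x^3 + 8x
D^3 f = 1050x^4 - 15x^2 + 8
matching coefficients of g against c_0 f + c_1 Df + … from the top degree down determines the c_i
solution: c_0 = 4, c_1 = -1, c_2 = -1, c_3 = -3/2

c_0 = 4, c_1 = -1, c_2 = -1, c_3 = -3/2


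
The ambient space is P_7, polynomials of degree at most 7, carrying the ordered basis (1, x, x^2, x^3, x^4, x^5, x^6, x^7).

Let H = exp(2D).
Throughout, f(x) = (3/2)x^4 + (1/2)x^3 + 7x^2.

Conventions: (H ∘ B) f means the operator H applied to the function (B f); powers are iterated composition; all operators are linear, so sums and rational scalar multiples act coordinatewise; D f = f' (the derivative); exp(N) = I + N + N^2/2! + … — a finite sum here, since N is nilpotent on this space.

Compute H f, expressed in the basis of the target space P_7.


the image equals g(x) = (3/2)x^4 + (25/2)x^3 + 46x^2 + 82x + 56

order-1 term: 12x^3 + 3x^2 + 28x
order-2 term: 36x^2 + 6x + 28
order-3 term: 48x + 4
order-4 term: 24
the series for exp(2D) f terminates at order 4
exp(2D) f = (3/2)x^4 + (25/2)x^3 + 46x^2 + 82x + 56


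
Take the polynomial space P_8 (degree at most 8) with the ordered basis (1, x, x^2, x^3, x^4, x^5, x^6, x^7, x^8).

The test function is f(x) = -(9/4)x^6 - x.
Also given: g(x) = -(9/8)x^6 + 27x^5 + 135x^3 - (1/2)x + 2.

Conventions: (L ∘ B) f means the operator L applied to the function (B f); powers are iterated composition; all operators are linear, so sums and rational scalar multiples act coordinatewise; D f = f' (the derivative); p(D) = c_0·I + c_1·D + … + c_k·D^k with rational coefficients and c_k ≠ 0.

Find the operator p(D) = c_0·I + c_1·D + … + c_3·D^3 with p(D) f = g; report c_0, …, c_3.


D^0 f = -(9/4)x^6 - x
D^1 f = -(27/2)x^5 - 1
D^2 f = -(135/2)x^4
D^3 f = -270x^3
matching coefficients of g against c_0 f + c_1 Df + … from the top degree down determines the c_i
solution: c_0 = 1/2, c_1 = -2, c_2 = 0, c_3 = -1/2

p(D) = (1/2)·I − 2·D − (1/2)·D^3, i.e. c_0 = 1/2, c_1 = -2, c_2 = 0, c_3 = -1/2


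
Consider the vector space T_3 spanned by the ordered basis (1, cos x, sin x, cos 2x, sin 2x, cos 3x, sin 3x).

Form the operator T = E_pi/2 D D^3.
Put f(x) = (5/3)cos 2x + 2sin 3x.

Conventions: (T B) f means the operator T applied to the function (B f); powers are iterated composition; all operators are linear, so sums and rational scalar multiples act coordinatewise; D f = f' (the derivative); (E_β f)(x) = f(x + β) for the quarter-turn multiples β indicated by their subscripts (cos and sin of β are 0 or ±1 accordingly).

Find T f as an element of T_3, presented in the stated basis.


D f = -(10/3)sin 2x + 6cos 3x
D D f = -(20/3)cos 2x - 18sin 3x
D D D f = (40/3)sin 2x - 54cos 3x
D D^3 f = (80/3)cos 2x + 162sin 3x
E_pi/2 D D^3 f = -(80/3)cos 2x - 162cos 3x

the image equals g(x) = -(80/3)cos 2x - 162cos 3x


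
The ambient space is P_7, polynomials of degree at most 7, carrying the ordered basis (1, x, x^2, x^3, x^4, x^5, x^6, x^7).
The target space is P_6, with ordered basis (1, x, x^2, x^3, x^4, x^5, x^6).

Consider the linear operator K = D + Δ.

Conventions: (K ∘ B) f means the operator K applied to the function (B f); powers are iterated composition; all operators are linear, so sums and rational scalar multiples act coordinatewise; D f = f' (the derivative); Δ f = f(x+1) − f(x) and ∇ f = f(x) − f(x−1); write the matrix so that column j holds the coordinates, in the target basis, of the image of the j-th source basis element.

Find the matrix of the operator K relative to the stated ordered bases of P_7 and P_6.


the matrix is [[0, 2, 1, 1, 1, 1, 1, 1]; [0, 0, 4, 3, 4, 5, 6, 7]; [0, 0, 0, 6, 6, 10, 15, 21]; [0, 0, 0, 0, 8, 10, 20, 35]; [0, 0, 0, 0, 0, 10, 15, 35]; [0, 0, 0, 0, 0, 0, 12, 21]; [0, 0, 0, 0, 0, 0, 0, 14]] (rows listed top to bottom)

image of 1: 0
image of x: 2
image of x^2: 4x + 1
image of x^3: 6x^2 + 3x + 1
image of x^4: 8x^3 + 6x^2 + 4x + 1
image of x^5: 10x^4 + 10x^3 + 10x^2 + 5x + 1
image of x^6: 12x^5 + 15x^4 + 20x^3 + 15x^2 + 6x + 1
image of x^7: 14x^6 + 21x^5 + 35x^4 + 35x^3 + 21x^2 + 7x + 1
each image's coordinates form column j of the matrix


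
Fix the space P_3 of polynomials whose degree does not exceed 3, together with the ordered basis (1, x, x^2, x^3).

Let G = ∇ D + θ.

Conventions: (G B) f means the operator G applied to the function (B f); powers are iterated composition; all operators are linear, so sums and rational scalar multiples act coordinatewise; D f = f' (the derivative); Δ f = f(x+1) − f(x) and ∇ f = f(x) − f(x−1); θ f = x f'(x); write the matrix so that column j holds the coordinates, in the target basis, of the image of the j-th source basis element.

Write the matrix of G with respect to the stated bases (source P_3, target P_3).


image of 1: 0
image of x: x
image of x^2: 2x^2 + 2
image of x^3: 3x^3 + 6x - 3
each image's coordinates form column j of the matrix

the matrix is [[0, 0, 2, -3]; [0, 1, 0, 6]; [0, 0, 2, 0]; [0, 0, 0, 3]] (rows listed top to bottom)


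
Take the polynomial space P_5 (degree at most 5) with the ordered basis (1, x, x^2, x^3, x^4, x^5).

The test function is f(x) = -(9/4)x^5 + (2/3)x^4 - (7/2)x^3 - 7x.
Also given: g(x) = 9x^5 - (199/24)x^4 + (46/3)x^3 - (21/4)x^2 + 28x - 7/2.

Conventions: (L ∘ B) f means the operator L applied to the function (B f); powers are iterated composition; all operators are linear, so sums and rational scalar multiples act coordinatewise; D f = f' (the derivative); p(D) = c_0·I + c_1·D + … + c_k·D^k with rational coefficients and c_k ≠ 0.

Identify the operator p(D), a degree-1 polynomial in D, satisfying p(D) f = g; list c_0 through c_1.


p(D) = -4·I + (1/2)·D, i.e. c_0 = -4, c_1 = 1/2

D^0 f = -(9/4)x^5 + (2/3)x^4 - (7/2)x^3 - 7x
D^1 f = -(45/4)x^4 + (8/3)x^3 - (21/2)x^2 - 7
matching coefficients of g against c_0 f + c_1 Df + … from the top degree down determines the c_i
solution: c_0 = -4, c_1 = 1/2


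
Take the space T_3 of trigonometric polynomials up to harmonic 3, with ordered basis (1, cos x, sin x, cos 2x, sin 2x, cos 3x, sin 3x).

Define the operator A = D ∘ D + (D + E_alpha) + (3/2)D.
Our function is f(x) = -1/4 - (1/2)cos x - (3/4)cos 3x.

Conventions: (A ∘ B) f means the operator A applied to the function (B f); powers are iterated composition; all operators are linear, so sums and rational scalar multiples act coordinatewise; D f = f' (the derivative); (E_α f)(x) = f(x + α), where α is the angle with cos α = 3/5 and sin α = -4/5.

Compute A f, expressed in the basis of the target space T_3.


the result is g(x) = -1/4 + (1/5)cos x + (17/20)sin x + (1863/250)cos 3x + (5361/1000)sin 3x

D f = (1/2)sin x + (9/4)sin 3x
D D f = (1/2)cos x + (27/4)cos 3x
D f = (1/2)sin x + (9/4)sin 3x
E_alpha f = -1/4 - (3/10)cos x - (2/5)sin x + (351/500)cos 3x - (33/125)sin 3x
(D + E_alpha) f = -1/4 - (3/10)cos x + (1/10)sin x + (351/500)cos 3x + (993/500)sin 3x
D f = (1/2)sin x + (9/4)sin 3x
((3/2)D) f = (3/4)sin x + (27/8)sin 3x
(D ∘ D + (D + E_alpha) + (3/2)D) f = -1/4 + (1/5)cos x + (17/20)sin x + (1863/250)cos 3x + (5361/1000)sin 3x


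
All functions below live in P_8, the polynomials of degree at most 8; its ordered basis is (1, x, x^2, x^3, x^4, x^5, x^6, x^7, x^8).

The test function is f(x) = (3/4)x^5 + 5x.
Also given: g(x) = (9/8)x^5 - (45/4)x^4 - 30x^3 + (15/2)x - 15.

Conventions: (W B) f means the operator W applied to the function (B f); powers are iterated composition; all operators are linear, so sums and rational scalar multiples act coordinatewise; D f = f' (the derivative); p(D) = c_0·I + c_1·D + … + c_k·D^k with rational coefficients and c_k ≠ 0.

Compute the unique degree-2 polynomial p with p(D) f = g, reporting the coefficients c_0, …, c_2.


D^0 f = (3/4)x^5 + 5x
D^1 f = (15/4)x^4 + 5
D^2 f = 15x^3
matching coefficients of g against c_0 f + c_1 Df + … from the top degree down determines the c_i
solution: c_0 = 3/2, c_1 = -3, c_2 = -2

c_0 = 3/2, c_1 = -3, c_2 = -2


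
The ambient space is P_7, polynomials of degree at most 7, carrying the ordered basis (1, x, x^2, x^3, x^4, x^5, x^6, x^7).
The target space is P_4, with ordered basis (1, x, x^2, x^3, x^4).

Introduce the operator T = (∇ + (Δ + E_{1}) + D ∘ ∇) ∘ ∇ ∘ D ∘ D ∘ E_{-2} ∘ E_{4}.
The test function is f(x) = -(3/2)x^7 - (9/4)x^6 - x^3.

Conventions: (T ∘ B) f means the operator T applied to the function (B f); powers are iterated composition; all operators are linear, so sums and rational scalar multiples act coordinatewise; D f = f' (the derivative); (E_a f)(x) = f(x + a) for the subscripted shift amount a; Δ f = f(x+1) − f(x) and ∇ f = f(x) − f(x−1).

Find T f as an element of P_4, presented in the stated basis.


g(x) = -315x^4 - 5940x^3 - 30735x^2 - 59805x - 82533/2

E_{4} f = -(3/2)x^7 - (177/4)x^6 - 558x^5 - 3900x^4 - 16321x^3 - 40908x^2 - 56880x - 33856
E_{-2} E_{4} f = -(3/2)x^7 - (93/4)x^6 - 153x^5 - 555x^4 - 1201x^3 - 1554x^2 - 1116x - 344
D E_{-2} E_{4} f = -(21/2)x^6 - (279/2)x^5 - 765x^4 - 2220x^3 - 3603x^2 - 3108x - 1116
D (D ∘ E_{-2} ∘ E_{4}) f = -63x^5 - (1395/2)x^4 - 3060x^3 - 6660x^2 - 7206x - 3108
∇ (D ∘ D ∘ E_{-2} ∘ E_{4}) f = -315x^4 - 2160x^3 - 5625x^2 - 6615x - 5943/2
∇ ∇ (D ∘ D ∘ E_{-2} ∘ E_{4}) f = -1260x^3 - 4590x^2 - 6030x - 2835
Δ ∇ (D ∘ D ∘ E_{-2} ∘ E_{4}) f = -1260x^3 - 8370x^2 - 18990x - 14715
E_{1} ∇ (D ∘ D ∘ E_{-2} ∘ E_{4}) f = -315x^4 - 3420x^3 - 13995x^2 - 25605x - 35373/2
(Δ + E_{1}) ∇ (D ∘ D ∘ E_{-2} ∘ E_{4}) f = -315x^4 - 4680x^3 - 22365x^2 - 44595x - 64803/2
∇ ∇ (D ∘ D ∘ E_{-2} ∘ E_{4}) f = -1260x^3 - 4590x^2 - 6030x - 2835
D ∇ ∇ (D ∘ D ∘ E_{-2} ∘ E_{4}) f = -3780x^2 - 9180x - 6030
(∇ + (Δ + E_{1}) + D ∘ ∇) ∇ (D ∘ D ∘ E_{-2} ∘ E_{4}) f = -315x^4 - 5940x^3 - 30735x^2 - 59805x - 82533/2


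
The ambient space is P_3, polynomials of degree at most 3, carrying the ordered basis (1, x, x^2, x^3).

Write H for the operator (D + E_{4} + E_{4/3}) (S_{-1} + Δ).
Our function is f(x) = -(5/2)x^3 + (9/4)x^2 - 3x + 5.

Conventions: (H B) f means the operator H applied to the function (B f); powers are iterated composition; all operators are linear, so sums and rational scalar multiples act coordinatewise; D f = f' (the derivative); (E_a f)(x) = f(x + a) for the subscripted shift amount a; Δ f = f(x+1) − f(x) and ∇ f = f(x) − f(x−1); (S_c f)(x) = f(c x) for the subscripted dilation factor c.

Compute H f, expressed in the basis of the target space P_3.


the result is g(x) = 5x^3 + 37x^2 + (401/6)x + 4109/54

S_{-1} f = (5/2)x^3 + (9/4)x^2 + 3x + 5
Δ f = -(15/2)x^2 - 3x - 13/4
(S_{-1} + Δ) f = (5/2)x^3 - (21/4)x^2 + 7/4
D (S_{-1} + Δ) f = (15/2)x^2 - (21/2)x
E_{4} (S_{-1} + Δ) f = (5/2)x^3 + (99/4)x^2 + 78x + 311/4
E_{4/3} (S_{-1} + Δ) f = (5/2)x^3 + (19/4)x^2 - (2/3)x - 179/108
(D + E_{4} + E_{4/3}) (S_{-1} + Δ) f = 5x^3 + 37x^2 + (401/6)x + 4109/54


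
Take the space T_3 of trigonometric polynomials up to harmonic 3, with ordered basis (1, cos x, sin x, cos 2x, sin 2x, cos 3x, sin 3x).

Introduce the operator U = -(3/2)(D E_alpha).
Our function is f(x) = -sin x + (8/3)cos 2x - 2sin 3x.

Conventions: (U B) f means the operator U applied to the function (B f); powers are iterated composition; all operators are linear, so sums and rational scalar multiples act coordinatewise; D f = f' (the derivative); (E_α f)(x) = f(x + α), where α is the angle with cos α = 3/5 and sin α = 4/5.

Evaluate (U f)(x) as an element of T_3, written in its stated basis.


E_alpha f = -(4/5)cos x - (3/5)sin x - (56/75)cos 2x - (64/25)sin 2x - (88/125)cos 3x + (234/125)sin 3x
D E_alpha f = -(3/5)cos x + (4/5)sin x - (128/25)cos 2x + (112/75)sin 2x + (702/125)cos 3x + (264/125)sin 3x
(-(3/2)(D E_alpha)) f = (9/10)cos x - (6/5)sin x + (192/25)cos 2x - (56/25)sin 2x - (1053/125)cos 3x - (396/125)sin 3x

g(x) = (9/10)cos x - (6/5)sin x + (192/25)cos 2x - (56/25)sin 2x - (1053/125)cos 3x - (396/125)sin 3x


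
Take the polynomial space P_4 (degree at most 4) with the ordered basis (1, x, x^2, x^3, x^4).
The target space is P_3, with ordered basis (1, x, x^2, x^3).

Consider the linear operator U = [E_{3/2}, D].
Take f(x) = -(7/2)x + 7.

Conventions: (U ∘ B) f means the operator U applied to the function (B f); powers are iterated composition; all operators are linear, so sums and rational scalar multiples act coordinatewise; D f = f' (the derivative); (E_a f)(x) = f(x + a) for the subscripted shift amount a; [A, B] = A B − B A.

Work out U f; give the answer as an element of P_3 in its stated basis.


the result is g(x) = 0

D f = -7/2
E_{3/2} D f = -7/2
E_{3/2} f = -(7/2)x + 7/4
D E_{3/2} f = -7/2
[E_{3/2}, D] f = 0


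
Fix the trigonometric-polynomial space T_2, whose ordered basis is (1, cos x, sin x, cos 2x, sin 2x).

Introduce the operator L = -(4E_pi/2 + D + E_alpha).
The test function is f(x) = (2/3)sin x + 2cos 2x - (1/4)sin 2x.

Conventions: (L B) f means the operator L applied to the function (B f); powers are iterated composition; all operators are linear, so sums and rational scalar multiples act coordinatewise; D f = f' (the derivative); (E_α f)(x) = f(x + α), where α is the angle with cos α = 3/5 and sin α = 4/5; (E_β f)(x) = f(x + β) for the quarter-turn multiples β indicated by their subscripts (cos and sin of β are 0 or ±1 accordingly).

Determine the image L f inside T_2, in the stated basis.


the image equals g(x) = -(58/15)cos x - (2/5)sin x + (93/10)cos 2x + (97/20)sin 2x

E_pi/2 f = (2/3)cos x - 2cos 2x + (1/4)sin 2x
(4E_pi/2) f = (8/3)cos x - 8cos 2x + sin 2x
D f = (2/3)cos x - (1/2)cos 2x - 4sin 2x
E_alpha f = (8/15)cos x + (2/5)sin x - (4/5)cos 2x - (37/20)sin 2x
(4E_pi/2 + D + E_alpha) f = (58/15)cos x + (2/5)sin x - (93/10)cos 2x - (97/20)sin 2x
(-(4E_pi/2 + D + E_alpha)) f = -(58/15)cos x - (2/5)sin x + (93/10)cos 2x + (97/20)sin 2x


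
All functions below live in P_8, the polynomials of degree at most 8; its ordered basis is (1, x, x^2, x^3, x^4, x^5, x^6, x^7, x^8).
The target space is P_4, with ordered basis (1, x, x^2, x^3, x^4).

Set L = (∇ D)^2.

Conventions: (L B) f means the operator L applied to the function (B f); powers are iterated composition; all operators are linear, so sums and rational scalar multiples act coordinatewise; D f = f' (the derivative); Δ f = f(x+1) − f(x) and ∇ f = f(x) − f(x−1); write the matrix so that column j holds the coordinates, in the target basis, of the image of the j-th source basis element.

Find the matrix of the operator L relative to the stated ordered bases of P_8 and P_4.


image of 1: 0
image of x: 0
image of x^2: 0
image of x^3: 0
image of x^4: 24
image of x^5: 120x - 120
image of x^6: 360x^2 - 720x + 420
image of x^7: 840x^3 - 2520x^2 + 2940x - 1260
image of x^8: 1680x^4 - 6720x^3 + 11760x^2 - 10080x + 3472
each image's coordinates form column j of the matrix

the matrix is [[0, 0, 0, 0, 24, -120, 420, -1260, 3472]; [0, 0, 0, 0, 0, 120, -720, 2940, -10080]; [0, 0, 0, 0, 0, 0, 360, -2520, 11760]; [0, 0, 0, 0, 0, 0, 0, 840, -6720]; [0, 0, 0, 0, 0, 0, 0, 0, 1680]] (rows listed top to bottom)


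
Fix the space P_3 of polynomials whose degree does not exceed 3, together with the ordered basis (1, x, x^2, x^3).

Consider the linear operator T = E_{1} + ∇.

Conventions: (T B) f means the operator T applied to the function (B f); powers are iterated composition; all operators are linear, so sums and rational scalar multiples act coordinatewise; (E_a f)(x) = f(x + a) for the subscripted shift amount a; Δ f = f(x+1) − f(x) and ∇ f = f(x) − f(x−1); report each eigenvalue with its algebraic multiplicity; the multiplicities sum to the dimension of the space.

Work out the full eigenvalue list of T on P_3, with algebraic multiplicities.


λ = 1 (multiplicity 4)

image of 1: 1
image of x: x + 2
image of x^2: x^2 + 4x
image of x^3: x^3 + 6x^2 + 2
the matrix is upper triangular; its diagonal is (1, 1, 1, 1)
for a triangular matrix the eigenvalues are the diagonal entries, with algebraic multiplicity their repetition count


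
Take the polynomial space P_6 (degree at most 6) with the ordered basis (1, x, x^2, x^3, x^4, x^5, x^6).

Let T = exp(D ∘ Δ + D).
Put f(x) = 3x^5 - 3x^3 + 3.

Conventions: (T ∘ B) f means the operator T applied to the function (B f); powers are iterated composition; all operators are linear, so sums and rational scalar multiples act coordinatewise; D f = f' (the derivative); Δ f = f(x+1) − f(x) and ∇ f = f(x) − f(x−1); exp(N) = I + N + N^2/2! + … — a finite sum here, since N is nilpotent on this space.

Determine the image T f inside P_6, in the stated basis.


order-1 term: 15x^4 + 60x^3 + 81x^2 + 42x + 6
order-2 term: 30x^3 + 180x^2 + 351x + 222
order-3 term: 30x^2 + 180x + 267
order-4 term: 15x + 60
order-5 term: 3
the series for exp(D ∘ Δ + D) f terminates at order 5
exp(D ∘ Δ + D) f = 3x^5 + 15x^4 + 87x^3 + 291x^2 + 588x + 561

the result is g(x) = 3x^5 + 15x^4 + 87x^3 + 291x^2 + 588x + 561


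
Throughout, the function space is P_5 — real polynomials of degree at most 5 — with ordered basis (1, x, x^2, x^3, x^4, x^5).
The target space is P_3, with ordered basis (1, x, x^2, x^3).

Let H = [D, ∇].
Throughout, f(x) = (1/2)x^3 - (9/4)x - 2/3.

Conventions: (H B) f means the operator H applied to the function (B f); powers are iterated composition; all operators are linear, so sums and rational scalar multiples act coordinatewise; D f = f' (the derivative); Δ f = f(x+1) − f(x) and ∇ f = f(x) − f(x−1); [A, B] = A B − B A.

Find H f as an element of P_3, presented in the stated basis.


g(x) = 0

∇ f = (3/2)x^2 - (3/2)x - 7/4
D ∇ f = 3x - 3/2
D f = (3/2)x^2 - 9/4
∇ D f = 3x - 3/2
[D, ∇] f = 0


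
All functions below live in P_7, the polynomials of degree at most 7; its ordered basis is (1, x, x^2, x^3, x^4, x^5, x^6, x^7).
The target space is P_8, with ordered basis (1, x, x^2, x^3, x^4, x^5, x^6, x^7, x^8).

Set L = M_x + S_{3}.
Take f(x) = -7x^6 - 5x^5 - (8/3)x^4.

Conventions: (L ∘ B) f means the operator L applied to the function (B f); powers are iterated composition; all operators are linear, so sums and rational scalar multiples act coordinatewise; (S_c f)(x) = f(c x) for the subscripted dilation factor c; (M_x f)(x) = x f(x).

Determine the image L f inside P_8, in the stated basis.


M_x f = -7x^7 - 5x^6 - (8/3)x^5
S_{3} f = -5103x^6 - 1215x^5 - 216x^4
(M_x + S_{3}) f = -7x^7 - 5108x^6 - (3653/3)x^5 - 216x^4

the result is g(x) = -7x^7 - 5108x^6 - (3653/3)x^5 - 216x^4


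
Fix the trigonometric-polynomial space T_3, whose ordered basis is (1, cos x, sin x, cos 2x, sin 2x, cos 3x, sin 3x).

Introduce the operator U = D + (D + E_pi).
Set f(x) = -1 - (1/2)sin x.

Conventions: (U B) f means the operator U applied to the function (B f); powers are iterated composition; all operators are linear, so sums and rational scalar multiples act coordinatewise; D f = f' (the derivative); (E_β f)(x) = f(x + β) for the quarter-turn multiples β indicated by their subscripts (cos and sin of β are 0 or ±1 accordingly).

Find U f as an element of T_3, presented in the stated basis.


the result is g(x) = -1 - cos x + (1/2)sin x

D f = -(1/2)cos x
D f = -(1/2)cos x
E_pi f = -1 + (1/2)sin x
(D + E_pi) f = -1 - (1/2)cos x + (1/2)sin x
(D + (D + E_pi)) f = -1 - cos x + (1/2)sin x


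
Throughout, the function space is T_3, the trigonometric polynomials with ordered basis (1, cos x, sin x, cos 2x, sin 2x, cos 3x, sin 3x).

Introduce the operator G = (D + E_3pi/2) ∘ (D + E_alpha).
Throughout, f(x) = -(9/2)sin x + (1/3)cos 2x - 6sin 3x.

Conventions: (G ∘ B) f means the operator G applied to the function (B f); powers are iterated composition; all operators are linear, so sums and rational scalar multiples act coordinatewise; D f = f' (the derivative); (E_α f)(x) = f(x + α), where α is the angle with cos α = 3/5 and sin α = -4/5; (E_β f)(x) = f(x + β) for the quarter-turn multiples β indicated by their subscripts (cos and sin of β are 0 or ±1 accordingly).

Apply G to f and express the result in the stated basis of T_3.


D f = -(9/2)cos x - (2/3)sin 2x - 18cos 3x
E_alpha f = (18/5)cos x - (27/10)sin x - (7/75)cos 2x + (8/25)sin 2x + (264/125)cos 3x + (702/125)sin 3x
(D + E_alpha) f = -(9/10)cos x - (27/10)sin x - (7/75)cos 2x - (26/75)sin 2x - (1986/125)cos 3x + (702/125)sin 3x
D (D + E_alpha) f = -(27/10)cos x + (9/10)sin x - (52/75)cos 2x + (14/75)sin 2x + (2106/125)cos 3x + (5958/125)sin 3x
E_3pi/2 (D + E_alpha) f = (27/10)cos x - (9/10)sin x + (7/75)cos 2x + (26/75)sin 2x + (702/125)cos 3x + (1986/125)sin 3x
(D + E_3pi/2) (D + E_alpha) f = -(3/5)cos 2x + (8/15)sin 2x + (2808/125)cos 3x + (7944/125)sin 3x

the result is g(x) = -(3/5)cos 2x + (8/15)sin 2x + (2808/125)cos 3x + (7944/125)sin 3x


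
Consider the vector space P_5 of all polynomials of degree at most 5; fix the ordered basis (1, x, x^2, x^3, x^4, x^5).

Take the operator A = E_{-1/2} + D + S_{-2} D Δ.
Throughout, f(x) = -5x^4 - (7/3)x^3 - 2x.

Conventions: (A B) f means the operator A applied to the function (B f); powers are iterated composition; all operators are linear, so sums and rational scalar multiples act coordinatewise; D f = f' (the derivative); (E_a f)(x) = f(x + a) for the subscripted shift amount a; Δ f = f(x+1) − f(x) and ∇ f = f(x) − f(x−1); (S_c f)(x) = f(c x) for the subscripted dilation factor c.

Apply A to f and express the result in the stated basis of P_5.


E_{-1/2} f = -5x^4 + (23/3)x^3 - 4x^2 - (5/4)x + 47/48
D f = -20x^3 - 7x^2 - 2
Δ f = -20x^3 - 37x^2 - 27x - 28/3
D Δ f = -60x^2 - 74x - 27
S_{-2} D Δ f = -240x^2 + 148x - 27
(E_{-1/2} + D + S_{-2} D Δ) f = -5x^4 - (37/3)x^3 - 251x^2 + (587/4)x - 1345/48

the result is g(x) = -5x^4 - (37/3)x^3 - 251x^2 + (587/4)x - 1345/48


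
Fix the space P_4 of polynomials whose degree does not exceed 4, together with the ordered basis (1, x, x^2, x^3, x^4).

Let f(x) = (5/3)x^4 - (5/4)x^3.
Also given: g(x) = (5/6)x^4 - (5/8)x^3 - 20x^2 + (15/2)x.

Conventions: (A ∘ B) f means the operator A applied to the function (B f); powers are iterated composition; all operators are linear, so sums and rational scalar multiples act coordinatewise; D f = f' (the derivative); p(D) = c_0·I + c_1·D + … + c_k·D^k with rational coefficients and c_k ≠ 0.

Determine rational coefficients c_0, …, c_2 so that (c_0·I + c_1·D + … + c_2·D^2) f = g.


p(D) = (1/2)·I − D^2, i.e. c_0 = 1/2, c_1 = 0, c_2 = -1

D^0 f = (5/3)x^4 - (5/4)x^3
D^1 f = (20/3)x^3 - (15/4)x^2
D^2 f = 20x^2 - (15/2)x
matching coefficients of g against c_0 f + c_1 Df + … from the top degree down determines the c_i
solution: c_0 = 1/2, c_1 = 0, c_2 = -1


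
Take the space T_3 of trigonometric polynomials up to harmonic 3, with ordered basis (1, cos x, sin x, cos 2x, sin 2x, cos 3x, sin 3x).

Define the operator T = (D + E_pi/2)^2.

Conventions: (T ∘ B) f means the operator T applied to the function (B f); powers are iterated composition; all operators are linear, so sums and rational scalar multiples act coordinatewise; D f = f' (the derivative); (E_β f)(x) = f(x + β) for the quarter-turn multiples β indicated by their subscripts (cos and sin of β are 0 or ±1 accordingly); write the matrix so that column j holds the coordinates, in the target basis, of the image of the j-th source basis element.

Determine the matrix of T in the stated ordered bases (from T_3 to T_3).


image of 1: 1
image of cos x: -4cos x
image of sin x: -4sin x
image of cos 2x: -3cos 2x + 4sin 2x
image of sin 2x: -4cos 2x - 3sin 2x
image of cos 3x: -4cos 3x
image of sin 3x: -4sin 3x
each image's coordinates form column j of the matrix

the matrix is [[1, 0, 0, 0, 0, 0, 0]; [0, -4, 0, 0, 0, 0, 0]; [0, 0, -4, 0, 0, 0, 0]; [0, 0, 0, -3, -4, 0, 0]; [0, 0, 0, 4, -3, 0, 0]; [0, 0, 0, 0, 0, -4, 0]; [0, 0, 0, 0, 0, 0, -4]] (rows listed top to bottom)


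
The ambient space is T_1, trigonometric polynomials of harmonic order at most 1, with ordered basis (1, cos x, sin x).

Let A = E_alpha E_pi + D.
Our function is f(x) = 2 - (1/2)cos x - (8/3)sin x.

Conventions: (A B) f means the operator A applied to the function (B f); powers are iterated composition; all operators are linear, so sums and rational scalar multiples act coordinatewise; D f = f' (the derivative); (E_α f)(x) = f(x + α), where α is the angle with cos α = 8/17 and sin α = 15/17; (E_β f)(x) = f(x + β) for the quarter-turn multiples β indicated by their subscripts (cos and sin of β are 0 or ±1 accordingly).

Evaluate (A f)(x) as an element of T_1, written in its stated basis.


the result is g(x) = 2 - (4/51)cos x + (67/51)sin x

E_pi f = 2 + (1/2)cos x + (8/3)sin x
E_alpha E_pi f = 2 + (44/17)cos x + (83/102)sin x
D f = -(8/3)cos x + (1/2)sin x
(E_alpha E_pi + D) f = 2 - (4/51)cos x + (67/51)sin x


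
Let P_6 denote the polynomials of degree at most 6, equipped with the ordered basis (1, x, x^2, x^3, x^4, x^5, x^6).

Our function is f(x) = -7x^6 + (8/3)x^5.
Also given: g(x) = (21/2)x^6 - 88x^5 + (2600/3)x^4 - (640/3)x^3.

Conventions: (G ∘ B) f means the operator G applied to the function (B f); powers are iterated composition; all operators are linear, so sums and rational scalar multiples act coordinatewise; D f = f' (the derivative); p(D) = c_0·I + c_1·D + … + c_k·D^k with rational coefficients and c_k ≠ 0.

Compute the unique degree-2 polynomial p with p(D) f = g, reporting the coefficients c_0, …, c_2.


D^0 f = -7x^6 + (8/3)x^5
D^1 f = -42x^5 + (40/3)x^4
D^2 f = -210x^4 + (160/3)x^3
matching coefficients of g against c_0 f + c_1 Df + … from the top degree down determines the c_i
solution: c_0 = -3/2, c_1 = 2, c_2 = -4

c_0 = -3/2, c_1 = 2, c_2 = -4


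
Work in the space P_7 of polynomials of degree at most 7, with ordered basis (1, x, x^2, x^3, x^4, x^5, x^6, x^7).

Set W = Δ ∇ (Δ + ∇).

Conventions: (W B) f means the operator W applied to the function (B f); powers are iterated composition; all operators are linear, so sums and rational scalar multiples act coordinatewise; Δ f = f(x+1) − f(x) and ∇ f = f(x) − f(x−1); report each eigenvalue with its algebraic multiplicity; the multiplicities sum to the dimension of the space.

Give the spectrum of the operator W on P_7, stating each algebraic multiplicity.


λ = 0 (multiplicity 8)

image of 1: 0
image of x: 0
image of x^2: 0
image of x^3: 12
image of x^4: 48x
image of x^5: 120x^2 + 60
image of x^6: 240x^3 + 360x
image of x^7: 420x^4 + 1260x^2 + 252
the matrix is upper triangular; its diagonal is (0, 0, 0, 0, 0, 0, 0, 0)
for a triangular matrix the eigenvalues are the diagonal entries, with algebraic multiplicity their repetition count


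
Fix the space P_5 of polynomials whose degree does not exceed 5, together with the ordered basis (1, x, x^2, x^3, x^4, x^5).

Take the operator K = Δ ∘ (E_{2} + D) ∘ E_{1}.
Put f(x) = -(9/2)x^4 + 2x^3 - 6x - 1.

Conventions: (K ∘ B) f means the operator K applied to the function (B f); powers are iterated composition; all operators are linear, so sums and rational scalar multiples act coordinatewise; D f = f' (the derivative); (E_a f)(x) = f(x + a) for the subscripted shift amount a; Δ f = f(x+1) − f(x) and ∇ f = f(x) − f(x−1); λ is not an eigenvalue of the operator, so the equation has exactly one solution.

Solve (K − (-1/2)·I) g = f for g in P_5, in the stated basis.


write g with unknown coordinates in the stated basis and equate coefficients in (K − (-1/2)·I) g = f
solving from the highest basis element down gives g = -9x^4 + 76x^3 + 516x^2 - 2868x - 6892
check: K g = -36x^3 - 258x^2 + 1428x + 3445
so K g − (-1/2)·g = -(9/2)x^4 + 2x^3 - 6x - 1 = f ✓

the result is g(x) = -9x^4 + 76x^3 + 516x^2 - 2868x - 6892


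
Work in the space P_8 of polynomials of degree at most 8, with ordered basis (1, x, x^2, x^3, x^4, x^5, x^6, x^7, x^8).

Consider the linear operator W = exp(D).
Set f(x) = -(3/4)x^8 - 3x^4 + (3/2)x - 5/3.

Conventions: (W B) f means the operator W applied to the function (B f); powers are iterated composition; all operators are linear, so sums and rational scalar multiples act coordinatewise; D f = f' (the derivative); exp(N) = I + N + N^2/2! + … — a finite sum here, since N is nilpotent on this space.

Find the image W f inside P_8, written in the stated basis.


the image equals g(x) = -(3/4)x^8 - 6x^7 - 21x^6 - 42x^5 - (111/2)x^4 - 54x^3 - 39x^2 - (33/2)x - 47/12

order-1 term: -6x^7 - 12x^3 + 3/2
order-2 term: -21x^6 - 18x^2
order-3 term: -42x^5 - 12x
order-4 term: -(105/2)x^4 - 3
order-5 term: -42x^3
order-6 term: -21x^2
order-7 term: -6x
order-8 term: -3/4
the series for exp(D) f terminates at order 8
exp(D) f = -(3/4)x^8 - 6x^7 - 21x^6 - 42x^5 - (111/2)x^4 - 54x^3 - 39x^2 - (33/2)x - 47/12


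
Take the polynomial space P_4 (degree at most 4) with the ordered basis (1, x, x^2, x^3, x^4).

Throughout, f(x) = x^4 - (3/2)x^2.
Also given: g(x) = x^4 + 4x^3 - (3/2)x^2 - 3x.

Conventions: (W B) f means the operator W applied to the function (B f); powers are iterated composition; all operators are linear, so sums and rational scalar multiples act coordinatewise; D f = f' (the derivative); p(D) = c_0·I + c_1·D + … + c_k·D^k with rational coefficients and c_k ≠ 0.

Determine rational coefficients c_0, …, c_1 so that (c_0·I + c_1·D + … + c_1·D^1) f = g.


D^0 f = x^4 - (3/2)x^2
D^1 f = 4x^3 - 3x
matching coefficients of g against c_0 f + c_1 Df + … from the top degree down determines the c_i
solution: c_0 = 1, c_1 = 1

p(D) = I + D, i.e. c_0 = 1, c_1 = 1


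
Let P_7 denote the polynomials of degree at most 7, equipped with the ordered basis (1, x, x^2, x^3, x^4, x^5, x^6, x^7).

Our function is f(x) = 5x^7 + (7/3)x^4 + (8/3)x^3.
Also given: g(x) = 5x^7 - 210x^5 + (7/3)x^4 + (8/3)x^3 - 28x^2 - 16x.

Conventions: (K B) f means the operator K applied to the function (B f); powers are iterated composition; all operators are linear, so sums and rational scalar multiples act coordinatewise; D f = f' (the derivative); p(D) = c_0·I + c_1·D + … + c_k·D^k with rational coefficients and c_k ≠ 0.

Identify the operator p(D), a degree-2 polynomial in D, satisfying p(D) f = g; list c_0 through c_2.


D^0 f = 5x^7 + (7/3)x^4 + (8/3)x^3
D^1 f = 35x^6 + (28/3)x^3 + 8x^2
D^2 f = 210x^5 + 28x^2 + 16x
matching coefficients of g against c_0 f + c_1 Df + … from the top degree down determines the c_i
solution: c_0 = 1, c_1 = 0, c_2 = -1

c_0 = 1, c_1 = 0, c_2 = -1
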